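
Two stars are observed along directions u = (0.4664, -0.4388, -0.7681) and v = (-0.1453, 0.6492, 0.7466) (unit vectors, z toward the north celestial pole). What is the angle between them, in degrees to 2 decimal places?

157.83°

u·v = -0.9261; |u| = 1.0000, |v| = 1.0000.
cos θ = (u·v)/(|u||v|) = -0.9261, so θ = 157.83°.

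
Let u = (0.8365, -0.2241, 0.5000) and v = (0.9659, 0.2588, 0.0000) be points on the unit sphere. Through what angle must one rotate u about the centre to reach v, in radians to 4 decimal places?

0.7227 rad

u·v = 0.7500; |u| = 1.0000, |v| = 1.0000.
cos θ = (u·v)/(|u||v|) = 0.7500, so θ = 0.7227 rad.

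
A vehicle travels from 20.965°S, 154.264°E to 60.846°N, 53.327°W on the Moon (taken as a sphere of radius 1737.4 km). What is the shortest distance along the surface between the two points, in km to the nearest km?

With latitudes φ₁ = -20.965°, φ₂ = 60.846° and longitude difference Δλ = 152.409°:
Haversine: a = sin²(Δφ/2) + cos φ₁ cos φ₂ sin²(Δλ/2) = 0.4288 + (0.9338)(0.4872)(0.9431) = 0.85782.
Central angle c = 2·arcsin(√a) = 2.36834 rad.
Distance = R·c = 1737.4 × 2.3683 ≈ 4115 km.

4115 km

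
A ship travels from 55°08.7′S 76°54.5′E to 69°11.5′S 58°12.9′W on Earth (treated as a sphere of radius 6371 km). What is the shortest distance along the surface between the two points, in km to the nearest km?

5721 km

Let φ₁ = -0.9625 rad, φ₂ = -1.2076 rad, and Δλ = -2.3583 rad.
Haversine: a = sin²(Δφ/2) + cos φ₁ cos φ₂ sin²(Δλ/2) = 0.0150 + (0.5715)(0.3552)(0.8543) = 0.18840.
Central angle c = 2·arcsin(√a) = 0.89796 rad.
Distance = R·c = 6371 × 0.8980 ≈ 5721 km.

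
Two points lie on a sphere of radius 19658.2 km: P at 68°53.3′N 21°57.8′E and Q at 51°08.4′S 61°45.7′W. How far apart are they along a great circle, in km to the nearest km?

With latitudes φ₁ = 68.888°, φ₂ = -51.140° and longitude difference Δλ = -83.725°:
cos c = sin φ₁ sin φ₂ + cos φ₁ cos φ₂ cos Δλ = (0.9329)(-0.7787) + (0.3602)(0.6274)(0.1093) = -0.70172,
so c = arccos(-0.70172) = 2.34860 rad.
Distance = R·c = 19658.2 × 2.3486 ≈ 46169 km.

46169 km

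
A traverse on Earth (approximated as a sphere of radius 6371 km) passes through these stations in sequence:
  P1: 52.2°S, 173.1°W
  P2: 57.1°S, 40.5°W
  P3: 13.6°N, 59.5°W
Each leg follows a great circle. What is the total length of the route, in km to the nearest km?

15173 km

Leg P1→P2: central angle 1.1173 rad, distance 7118.5 km.
Leg P2→P3: central angle 1.2643 rad, distance 8054.6 km.
Total: 7118.5 + 8054.6 ≈ 15173 km.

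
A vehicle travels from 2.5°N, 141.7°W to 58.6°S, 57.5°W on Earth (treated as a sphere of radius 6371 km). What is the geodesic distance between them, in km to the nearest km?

With latitudes φ₁ = 2.500°, φ₂ = -58.600° and longitude difference Δλ = 84.200°:
Haversine: a = sin²(Δφ/2) + cos φ₁ cos φ₂ sin²(Δλ/2) = 0.2584 + (0.9990)(0.5210)(0.4495) = 0.49232.
Central angle c = 2·arcsin(√a) = 1.55543 rad.
Distance = R·c = 6371 × 1.5554 ≈ 9910 km.

9910 km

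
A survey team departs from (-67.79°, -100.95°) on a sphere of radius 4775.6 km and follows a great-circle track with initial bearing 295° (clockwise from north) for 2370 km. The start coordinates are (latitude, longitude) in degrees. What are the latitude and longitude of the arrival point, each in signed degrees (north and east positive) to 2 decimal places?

Angular distance δ = d/R = 2370/4775.6 = 0.49627 rad; initial bearing θ = 5.1487 rad.
sin φ₂ = sin φ₁ cos δ + cos φ₁ sin δ cos θ = (-0.9258)(0.8794) + (0.3780)(0.4762)(0.4226) = -0.7381, so φ₂ = -47.57°.
Δλ = atan2(sin θ sin δ cos φ₁, cos δ − sin φ₁ sin φ₂) = atan2(-0.1631, 0.1961) = -39.759°.
λ₂ = -100.950° − 39.759° = -140.71°.

-47.57°, -140.71°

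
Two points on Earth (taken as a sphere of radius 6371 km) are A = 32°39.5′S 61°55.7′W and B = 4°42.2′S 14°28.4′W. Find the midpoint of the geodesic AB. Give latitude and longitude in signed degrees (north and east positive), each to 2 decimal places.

Central angle δ = 0.9127 rad. Interpolating on the sphere with fraction f = 0.5:
P = [sin((1−f)δ)·A + sin(fδ)·B] / sin δ = 0.5570·A + 0.5570·B in Cartesian coordinates,
giving P = (0.7582, -0.5525, -0.3462), i.e. latitude -20.26°, longitude -36.08°.

-20.26°, -36.08°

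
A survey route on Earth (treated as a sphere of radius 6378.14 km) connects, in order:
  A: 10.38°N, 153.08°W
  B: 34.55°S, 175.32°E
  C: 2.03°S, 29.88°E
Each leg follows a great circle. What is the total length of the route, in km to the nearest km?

Leg A→B: central angle 0.9424 rad, distance 6010.8 km.
Leg B→C: central angle 2.2887 rad, distance 14597.4 km.
Total: 6010.8 + 14597.4 ≈ 20608 km.

20608 km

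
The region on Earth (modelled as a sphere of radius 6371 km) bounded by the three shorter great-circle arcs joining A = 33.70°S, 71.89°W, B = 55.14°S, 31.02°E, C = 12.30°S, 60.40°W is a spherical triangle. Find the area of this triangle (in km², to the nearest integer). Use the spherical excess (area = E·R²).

11436627 km²

Side lengths (central angles): a = 1.4091, b = 0.4159, c = 1.2143 rad; semiperimeter s = 1.5196.
By l'Huilier's theorem, tan(E/4) = √[tan(s/2) tan((s−a)/2) tan((s−b)/2) tan((s−c)/2)], giving spherical excess E = 0.2818 rad.
Area = E·R² = 0.2818 × (6371)² ≈ 11436627 km².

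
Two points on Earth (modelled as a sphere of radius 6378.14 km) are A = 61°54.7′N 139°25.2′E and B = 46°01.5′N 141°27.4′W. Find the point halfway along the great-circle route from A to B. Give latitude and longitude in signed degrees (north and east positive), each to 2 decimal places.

60.41°, -172.01°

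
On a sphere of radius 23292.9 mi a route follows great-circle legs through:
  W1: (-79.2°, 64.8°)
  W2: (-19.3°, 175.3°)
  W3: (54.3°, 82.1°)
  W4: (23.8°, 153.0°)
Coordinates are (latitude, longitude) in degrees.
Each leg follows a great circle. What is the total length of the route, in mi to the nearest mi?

Leg W1→W2: central angle 1.3050 rad, distance 30396.1 mi.
Leg W2→W3: central angle 1.8746 rad, distance 43664.8 mi.
Leg W3→W4: central angle 1.0444 rad, distance 24327.1 mi.
Total: 30396.1 + 43664.8 + 24327.1 ≈ 98388 mi.

98388 mi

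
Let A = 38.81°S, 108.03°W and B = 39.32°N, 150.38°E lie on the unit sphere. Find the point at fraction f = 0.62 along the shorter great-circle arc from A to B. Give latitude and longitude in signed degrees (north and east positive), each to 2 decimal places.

10.86°, -168.74°

The central angle between A and B is δ = 2.1156 rad.
With f = 0.62, the slerp weights are sin((1−f)δ)/sin δ = 0.8420 and sin(fδ)/sin δ = 1.1302.
Weighted sum of the unit vectors: (0.8420)·(-0.2412,-0.7410,-0.6267) + (1.1302)·(-0.6725,0.3824,0.6337) = (-0.9632, -0.1917, 0.1885).
Converting back: φ = atan2(z, √(x²+y²)) = 10.86°, λ = atan2(y, x) = -168.74°.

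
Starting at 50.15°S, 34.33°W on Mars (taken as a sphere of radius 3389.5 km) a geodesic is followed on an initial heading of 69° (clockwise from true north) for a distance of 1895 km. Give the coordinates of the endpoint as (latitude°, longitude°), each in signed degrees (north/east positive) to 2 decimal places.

Angular distance δ = d/R = 1895/3389.5 = 0.55908 rad; initial bearing θ = 1.2043 rad.
sin φ₂ = sin φ₁ cos δ + cos φ₁ sin δ cos θ = (-0.7677)(0.8477) + (0.6408)(0.5304)(0.3584) = -0.5290, so φ₂ = -31.94°.
Δλ = atan2(sin θ sin δ cos φ₁, cos δ − sin φ₁ sin φ₂) = atan2(0.3173, 0.4416) = 35.699°.
λ₂ = -34.330° + 35.699° = 1.37°.

-31.94°, 1.37°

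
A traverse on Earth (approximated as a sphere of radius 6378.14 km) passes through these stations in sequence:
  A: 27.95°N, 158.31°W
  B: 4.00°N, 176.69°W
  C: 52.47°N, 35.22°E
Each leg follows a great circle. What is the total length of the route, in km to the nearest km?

16373 km

Leg A→B: central angle 0.5177 rad, distance 3302.1 km.
Leg B→C: central angle 2.0494 rad, distance 13071.3 km.
Total: 3302.1 + 13071.3 ≈ 16373 km.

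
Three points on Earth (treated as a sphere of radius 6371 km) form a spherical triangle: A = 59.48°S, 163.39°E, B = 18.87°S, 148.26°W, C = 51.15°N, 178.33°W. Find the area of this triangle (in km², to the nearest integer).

29548697 km²

Side lengths (central angles): a = 1.3059, b = 1.9481, c = 0.9298 rad; semiperimeter s = 2.0919.
By l'Huilier's theorem, tan(E/4) = √[tan(s/2) tan((s−a)/2) tan((s−b)/2) tan((s−c)/2)], giving spherical excess E = 0.7280 rad.
Area = E·R² = 0.7280 × (6371)² ≈ 29548697 km².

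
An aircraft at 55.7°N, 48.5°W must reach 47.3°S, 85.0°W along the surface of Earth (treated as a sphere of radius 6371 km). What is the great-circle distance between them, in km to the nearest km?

11948 km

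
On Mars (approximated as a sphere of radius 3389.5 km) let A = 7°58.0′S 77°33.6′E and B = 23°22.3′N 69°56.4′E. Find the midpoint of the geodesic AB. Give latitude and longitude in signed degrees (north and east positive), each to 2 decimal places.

7.72°, 73.89°

The central angle between A and B is δ = 0.5622 rad.
With f = 0.5, the slerp weights are sin((1−f)δ)/sin δ = 0.5204 and sin(fδ)/sin δ = 0.5204.
Weighted sum of the unit vectors: (0.5204)·(0.2133,0.9671,-0.1386) + (0.5204)·(0.3149,0.8623,0.3967) = (0.2749, 0.9520, 0.1343).
Converting back: φ = atan2(z, √(x²+y²)) = 7.72°, λ = atan2(y, x) = 73.89°.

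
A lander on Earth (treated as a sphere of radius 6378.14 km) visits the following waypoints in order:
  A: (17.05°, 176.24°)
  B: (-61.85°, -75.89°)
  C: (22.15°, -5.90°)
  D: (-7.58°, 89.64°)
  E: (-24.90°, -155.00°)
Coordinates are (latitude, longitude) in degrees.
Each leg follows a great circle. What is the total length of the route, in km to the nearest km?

46879 km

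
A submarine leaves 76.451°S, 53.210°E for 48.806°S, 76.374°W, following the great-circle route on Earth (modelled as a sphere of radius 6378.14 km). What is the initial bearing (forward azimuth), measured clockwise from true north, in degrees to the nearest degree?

221°

With φ₁ = -1.3343, φ₂ = -0.8518, Δλ = -2.2617 rad, the forward-azimuth formula gives
θ = atan2( sin Δλ cos φ₂ , cos φ₁ sin φ₂ − sin φ₁ cos φ₂ cos Δλ ) = atan2(-0.5076, -0.5843) = -139.02°.
Adding 360° brings this into [0°, 360°): 221°.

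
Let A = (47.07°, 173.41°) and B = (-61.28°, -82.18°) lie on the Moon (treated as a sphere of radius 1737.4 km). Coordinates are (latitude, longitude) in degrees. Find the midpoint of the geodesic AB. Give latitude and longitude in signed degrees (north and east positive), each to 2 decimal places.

Central angle δ = 2.3797 rad. Interpolating on the sphere with fraction f = 0.5:
P = [sin((1−f)δ)·A + sin(fδ)·B] / sin δ = 1.3449·A + 1.3449·B in Cartesian coordinates,
giving P = (-0.8220, -0.5351, -0.1947), i.e. latitude -11.23°, longitude -146.94°.

-11.23°, -146.94°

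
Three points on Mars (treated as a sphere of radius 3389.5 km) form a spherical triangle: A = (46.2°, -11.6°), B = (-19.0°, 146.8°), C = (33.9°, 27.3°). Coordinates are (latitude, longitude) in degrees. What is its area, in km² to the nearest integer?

11561789 km²

Side lengths (central angles): a = 2.1749, b = 0.5555, c = 2.5745 rad; semiperimeter s = 2.6524.
By l'Huilier's theorem, tan(E/4) = √[tan(s/2) tan((s−a)/2) tan((s−b)/2) tan((s−c)/2)], giving spherical excess E = 1.0064 rad.
Area = E·R² = 1.0064 × (3389.5)² ≈ 11561789 km².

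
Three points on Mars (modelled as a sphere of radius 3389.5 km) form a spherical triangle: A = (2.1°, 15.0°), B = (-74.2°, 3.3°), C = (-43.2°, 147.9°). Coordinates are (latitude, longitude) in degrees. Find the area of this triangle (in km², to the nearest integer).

9909560 km²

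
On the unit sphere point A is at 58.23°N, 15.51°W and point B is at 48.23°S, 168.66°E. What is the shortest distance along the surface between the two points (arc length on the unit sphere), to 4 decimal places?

2.9618

Let φ₁ = 1.0163 rad, φ₂ = -0.8418 rad, and Δλ = -3.0688 rad.
cos c = sin φ₁ sin φ₂ + cos φ₁ cos φ₂ cos Δλ = (0.8502)(-0.7458) + (0.5265)(0.6661)(-0.9974) = -0.98388,
so c = arccos(-0.98388) = 2.96179 rad.
On the unit sphere the arc length equals the central angle: 2.9618.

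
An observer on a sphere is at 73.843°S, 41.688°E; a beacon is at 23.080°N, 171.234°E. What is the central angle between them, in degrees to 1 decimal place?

Let φ₁ = -1.2888 rad, φ₂ = 0.4028 rad, and Δλ = 2.2610 rad.
Haversine: a = sin²(Δφ/2) + cos φ₁ cos φ₂ sin²(Δλ/2) = 0.5603 + (0.2783)(0.9200)(0.8183) = 0.76976.
Central angle c = 2·arcsin(√a) = 2.14067 rad.
So the angular separation is 122.7°.

122.7°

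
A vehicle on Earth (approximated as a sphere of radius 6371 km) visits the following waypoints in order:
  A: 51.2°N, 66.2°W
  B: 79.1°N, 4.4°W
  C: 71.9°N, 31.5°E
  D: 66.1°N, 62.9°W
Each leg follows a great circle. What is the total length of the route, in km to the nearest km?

Leg A→B: central angle 0.6072 rad, distance 3868.2 km.
Leg B→C: central angle 0.1955 rad, distance 1245.4 km.
Leg C→D: central angle 0.5368 rad, distance 3419.9 km.
Total: 3868.2 + 1245.4 + 3419.9 ≈ 8533 km.

8533 km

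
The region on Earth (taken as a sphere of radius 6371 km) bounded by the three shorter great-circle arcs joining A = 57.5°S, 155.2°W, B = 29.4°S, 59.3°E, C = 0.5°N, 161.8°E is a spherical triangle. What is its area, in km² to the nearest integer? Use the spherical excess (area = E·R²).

51544432 km²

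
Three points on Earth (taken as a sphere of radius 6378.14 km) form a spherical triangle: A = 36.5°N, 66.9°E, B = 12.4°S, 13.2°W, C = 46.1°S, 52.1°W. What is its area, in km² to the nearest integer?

Side lengths (central angles): a = 0.8206, b = 2.3446, c = 1.5635 rad; semiperimeter s = 2.3644.
By l'Huilier's theorem, tan(E/4) = √[tan(s/2) tan((s−a)/2) tan((s−b)/2) tan((s−c)/2)], giving spherical excess E = 0.3979 rad.
Area = E·R² = 0.3979 × (6378.14)² ≈ 16186533 km².

16186533 km²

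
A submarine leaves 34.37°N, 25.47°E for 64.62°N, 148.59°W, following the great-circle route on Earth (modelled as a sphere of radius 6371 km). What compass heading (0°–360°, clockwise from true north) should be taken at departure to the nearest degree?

357°

Δλ = -174.060° = -3.0379 rad.
y = sin Δλ · cos φ₂ = (-0.1035)(0.4286) = -0.0444
x = cos φ₁ sin φ₂ − sin φ₁ cos φ₂ cos Δλ = (0.8254)(0.9035) − (0.5645)(0.4286)(-0.9946) = 0.9864
θ = atan2(y, x) = -2.57°; adding 360° gives 357°.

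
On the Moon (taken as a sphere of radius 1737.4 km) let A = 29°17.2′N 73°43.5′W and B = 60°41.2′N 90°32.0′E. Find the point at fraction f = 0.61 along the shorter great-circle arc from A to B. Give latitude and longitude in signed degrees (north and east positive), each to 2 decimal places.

The central angle between A and B is δ = 1.5552 rad.
With f = 0.61, the slerp weights are sin((1−f)δ)/sin δ = 0.5701 and sin(fδ)/sin δ = 0.8128.
Weighted sum of the unit vectors: (0.5701)·(0.2444,-0.8372,0.4892) + (0.8128)·(-0.0046,0.4896,0.8720) = (0.1356, -0.0794, 0.9876).
Converting back: φ = atan2(z, √(x²+y²)) = 80.96°, λ = atan2(y, x) = -30.35°.

80.96°, -30.35°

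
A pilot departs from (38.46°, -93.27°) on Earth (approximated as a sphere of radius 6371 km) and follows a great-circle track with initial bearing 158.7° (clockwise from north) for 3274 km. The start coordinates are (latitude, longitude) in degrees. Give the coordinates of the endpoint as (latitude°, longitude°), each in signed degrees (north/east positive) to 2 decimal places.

10.54°, -82.81°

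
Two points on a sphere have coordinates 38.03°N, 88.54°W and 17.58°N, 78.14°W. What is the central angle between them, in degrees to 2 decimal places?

With latitudes φ₁ = 38.030°, φ₂ = 17.580° and longitude difference Δλ = 10.400°:
cos c = sin φ₁ sin φ₂ + cos φ₁ cos φ₂ cos Δλ = (0.6161)(0.3020) + (0.7877)(0.9533)(0.9836) = 0.92464,
so c = arccos(0.92464) = 0.39070 rad.
So the angular separation is 22.39°.

22.39°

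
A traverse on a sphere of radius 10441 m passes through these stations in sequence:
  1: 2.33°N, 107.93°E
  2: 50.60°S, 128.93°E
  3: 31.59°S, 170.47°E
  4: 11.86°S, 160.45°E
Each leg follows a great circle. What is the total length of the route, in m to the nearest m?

Leg 1→2: central angle 0.9756 rad, distance 10186.3 m.
Leg 2→3: central angle 0.6275 rad, distance 6552.1 m.
Leg 3→4: central angle 0.3802 rad, distance 3970.0 m.
Total: 10186.3 + 6552.1 + 3970.0 ≈ 20708 m.

20708 m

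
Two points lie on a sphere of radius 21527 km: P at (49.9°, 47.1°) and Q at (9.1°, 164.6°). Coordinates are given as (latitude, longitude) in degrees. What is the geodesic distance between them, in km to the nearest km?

In radians: φ₁ = 0.8709, φ₂ = 0.1588, Δλ = 117.500° = 2.0508 rad.
cos c = sin φ₁ sin φ₂ + cos φ₁ cos φ₂ cos Δλ = (0.7649)(0.1582) + (0.6441)(0.9874)(-0.4617) = -0.17270,
so c = arccos(-0.17270) = 1.74437 rad.
Distance = R·c = 21527 × 1.7444 ≈ 37551 km.

37551 km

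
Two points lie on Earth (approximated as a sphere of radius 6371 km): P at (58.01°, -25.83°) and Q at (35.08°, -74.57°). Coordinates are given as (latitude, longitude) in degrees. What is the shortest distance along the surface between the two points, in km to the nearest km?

4375 km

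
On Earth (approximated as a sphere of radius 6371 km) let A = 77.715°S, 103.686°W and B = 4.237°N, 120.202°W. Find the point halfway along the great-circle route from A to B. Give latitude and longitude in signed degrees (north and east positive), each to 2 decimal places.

-36.90°, -117.32°

The central angle between A and B is δ = 1.4392 rad.
With f = 0.5, the slerp weights are sin((1−f)δ)/sin δ = 0.6648 and sin(fδ)/sin δ = 0.6648.
Weighted sum of the unit vectors: (0.6648)·(-0.0503,-0.2067,-0.9771) + (0.6648)·(-0.5017,-0.8619,0.0739) = (-0.3670, -0.7104, -0.6005).
Converting back: φ = atan2(z, √(x²+y²)) = -36.90°, λ = atan2(y, x) = -117.32°.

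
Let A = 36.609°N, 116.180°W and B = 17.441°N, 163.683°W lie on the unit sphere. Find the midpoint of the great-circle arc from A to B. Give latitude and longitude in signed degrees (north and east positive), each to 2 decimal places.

29.11°, -142.10°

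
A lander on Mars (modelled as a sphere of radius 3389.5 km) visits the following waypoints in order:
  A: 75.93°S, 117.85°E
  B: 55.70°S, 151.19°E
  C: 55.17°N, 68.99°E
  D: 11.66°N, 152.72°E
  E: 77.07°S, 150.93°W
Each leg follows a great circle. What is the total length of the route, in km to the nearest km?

19183 km

Leg A→B: central angle 0.4134 rad, distance 1401.2 km.
Leg B→C: central angle 2.2581 rad, distance 7653.7 km.
Leg C→D: central angle 1.3418 rad, distance 4548.1 km.
Leg D→E: central angle 1.6464 rad, distance 5580.5 km.
Total: 1401.2 + 7653.7 + 4548.1 + 5580.5 ≈ 19183 km.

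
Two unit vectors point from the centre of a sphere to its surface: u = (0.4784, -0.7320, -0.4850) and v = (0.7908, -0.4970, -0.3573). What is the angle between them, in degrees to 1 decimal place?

23.7°

u·v = 0.9154; |u| = 1.0000, |v| = 1.0000.
cos θ = (u·v)/(|u||v|) = 0.9154, so θ = 23.7°.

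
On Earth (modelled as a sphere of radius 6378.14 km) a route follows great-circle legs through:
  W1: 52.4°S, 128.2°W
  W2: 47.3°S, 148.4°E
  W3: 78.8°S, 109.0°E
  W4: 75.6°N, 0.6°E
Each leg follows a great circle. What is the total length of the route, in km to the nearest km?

Leg W1→W2: central angle 0.8895 rad, distance 5673.2 km.
Leg W2→W3: central angle 0.6046 rad, distance 3856.5 km.
Leg W3→W4: central angle 2.8777 rad, distance 18354.4 km.
Total: 5673.2 + 3856.5 + 18354.4 ≈ 27884 km.

27884 km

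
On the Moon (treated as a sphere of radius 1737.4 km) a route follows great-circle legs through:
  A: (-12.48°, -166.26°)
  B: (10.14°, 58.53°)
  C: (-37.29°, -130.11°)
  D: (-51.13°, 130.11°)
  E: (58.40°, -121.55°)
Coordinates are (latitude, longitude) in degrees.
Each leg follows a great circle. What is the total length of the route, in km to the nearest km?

15013 km

Leg A→B: central angle 2.3748 rad, distance 4126.0 km.
Leg B→C: central angle 2.6486 rad, distance 4601.7 km.
Leg C→D: central angle 1.1735 rad, distance 2038.9 km.
Leg D→E: central angle 2.4443 rad, distance 4246.8 km.
Total: 4126.0 + 4601.7 + 2038.9 + 4246.8 ≈ 15013 km.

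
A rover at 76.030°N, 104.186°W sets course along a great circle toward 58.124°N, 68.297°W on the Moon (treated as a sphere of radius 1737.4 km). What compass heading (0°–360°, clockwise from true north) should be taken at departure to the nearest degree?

124°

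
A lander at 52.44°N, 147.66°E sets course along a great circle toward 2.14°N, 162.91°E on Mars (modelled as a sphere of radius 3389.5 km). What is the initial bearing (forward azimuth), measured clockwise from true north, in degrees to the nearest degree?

160°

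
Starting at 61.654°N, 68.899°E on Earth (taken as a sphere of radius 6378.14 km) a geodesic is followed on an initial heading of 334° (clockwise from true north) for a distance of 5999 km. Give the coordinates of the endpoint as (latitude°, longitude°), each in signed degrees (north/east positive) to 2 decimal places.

59.70°, -66.51°

Angular distance δ = d/R = 5999/6378.14 = 0.94056 rad; initial bearing θ = 5.8294 rad.
sin φ₂ = sin φ₁ cos δ + cos φ₁ sin δ cos θ = (0.8801)(0.5893) + (0.4748)(0.8079)(0.8988) = 0.8634, so φ₂ = 59.70°.
Δλ = atan2(sin θ sin δ cos φ₁, cos δ − sin φ₁ sin φ₂) = atan2(-0.1682, -0.1706) = -135.409°.
λ₂ = 68.899° − 135.409° = -66.51°.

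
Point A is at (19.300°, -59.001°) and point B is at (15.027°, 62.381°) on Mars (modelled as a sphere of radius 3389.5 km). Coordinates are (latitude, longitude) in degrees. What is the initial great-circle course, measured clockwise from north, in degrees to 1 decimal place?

63.5°

Δλ = 121.382° = 2.1185 rad.
y = sin Δλ · cos φ₂ = (0.8537)(0.9658) = 0.8245
x = cos φ₁ sin φ₂ − sin φ₁ cos φ₂ cos Δλ = (0.9438)(0.2593) − (0.3305)(0.9658)(-0.5207) = 0.4109
θ = atan2(y, x) = 63.51°, so the bearing is 63.5°.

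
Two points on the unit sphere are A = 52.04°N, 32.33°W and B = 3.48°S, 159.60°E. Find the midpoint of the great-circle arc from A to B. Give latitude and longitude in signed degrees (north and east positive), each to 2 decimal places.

60.23°, 177.39°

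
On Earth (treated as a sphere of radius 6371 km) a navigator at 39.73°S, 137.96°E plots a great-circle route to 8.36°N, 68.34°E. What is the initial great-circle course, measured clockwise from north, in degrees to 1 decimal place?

289.7°

Δλ = -69.620° = -1.2151 rad.
y = sin Δλ · cos φ₂ = (-0.9374)(0.9894) = -0.9274
x = cos φ₁ sin φ₂ − sin φ₁ cos φ₂ cos Δλ = (0.7691)(0.1454) − (-0.6392)(0.9894)(0.3482) = 0.3320
θ = atan2(y, x) = -70.30°; adding 360° gives 289.7°.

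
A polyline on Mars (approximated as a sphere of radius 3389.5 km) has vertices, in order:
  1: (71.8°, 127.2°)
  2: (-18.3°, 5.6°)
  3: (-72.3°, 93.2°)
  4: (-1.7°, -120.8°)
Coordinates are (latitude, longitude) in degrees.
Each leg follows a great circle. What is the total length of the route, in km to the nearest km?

17261 km

Leg 1→2: central angle 2.0417 rad, distance 6920.2 km.
Leg 2→3: central angle 1.2543 rad, distance 4251.5 km.
Leg 3→4: central angle 1.7964 rad, distance 6088.9 km.
Total: 6920.2 + 4251.5 + 6088.9 ≈ 17261 km.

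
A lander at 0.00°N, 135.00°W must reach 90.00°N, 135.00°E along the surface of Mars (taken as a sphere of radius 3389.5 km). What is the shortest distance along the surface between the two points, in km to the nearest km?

5324 km

In radians: φ₁ = 0.0000, φ₂ = 1.5708, Δλ = -90.000° = -1.5708 rad.
Haversine: a = sin²(Δφ/2) + cos φ₁ cos φ₂ sin²(Δλ/2) = 0.5000 + (1.0000)(0.0000)(0.5000) = 0.50000.
Central angle c = 2·arcsin(√a) = 1.57080 rad.
Distance = R·c = 3389.5 × 1.5708 ≈ 5324 km.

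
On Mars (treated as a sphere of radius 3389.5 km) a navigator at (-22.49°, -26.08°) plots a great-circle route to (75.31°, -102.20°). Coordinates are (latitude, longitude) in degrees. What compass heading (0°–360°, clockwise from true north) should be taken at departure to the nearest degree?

345°

With φ₁ = -0.3925, φ₂ = 1.3144, Δλ = -1.3285 rad, the forward-azimuth formula gives
θ = atan2( sin Δλ cos φ₂ , cos φ₁ sin φ₂ − sin φ₁ cos φ₂ cos Δλ ) = atan2(-0.2462, 0.9170) = -15.03°.
Adding 360° brings this into [0°, 360°): 345°.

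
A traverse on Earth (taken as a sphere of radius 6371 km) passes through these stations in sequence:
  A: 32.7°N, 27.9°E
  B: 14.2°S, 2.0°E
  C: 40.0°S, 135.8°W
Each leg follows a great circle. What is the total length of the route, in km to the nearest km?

18474 km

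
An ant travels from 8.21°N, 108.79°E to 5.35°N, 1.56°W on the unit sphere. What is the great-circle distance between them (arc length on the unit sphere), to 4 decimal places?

Let φ₁ = 0.1433 rad, φ₂ = 0.0934 rad, and Δλ = -1.9260 rad.
cos c = sin φ₁ sin φ₂ + cos φ₁ cos φ₂ cos Δλ = (0.1428)(0.0932) + (0.9898)(0.9956)(-0.3478) = -0.32938,
so c = arccos(-0.32938) = 1.90644 rad.
On the unit sphere the arc length equals the central angle: 1.9064.

1.9064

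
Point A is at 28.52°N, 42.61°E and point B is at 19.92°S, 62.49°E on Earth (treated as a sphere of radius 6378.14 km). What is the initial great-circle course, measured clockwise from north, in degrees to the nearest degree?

Δλ = 19.880° = 0.3470 rad.
y = sin Δλ · cos φ₂ = (0.3401)(0.9402) = 0.3197
x = cos φ₁ sin φ₂ − sin φ₁ cos φ₂ cos Δλ = (0.8787)(-0.3407) − (0.4775)(0.9402)(0.9404) = -0.7215
θ = atan2(y, x) = 156.10°, so the bearing is 156°.

156°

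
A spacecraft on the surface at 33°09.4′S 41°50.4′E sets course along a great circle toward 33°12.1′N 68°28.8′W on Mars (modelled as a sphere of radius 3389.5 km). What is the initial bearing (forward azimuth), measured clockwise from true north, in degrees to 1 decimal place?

290.9°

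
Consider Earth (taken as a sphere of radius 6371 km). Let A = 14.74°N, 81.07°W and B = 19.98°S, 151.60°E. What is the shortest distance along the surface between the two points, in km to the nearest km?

14416 km

Let φ₁ = 0.2573 rad, φ₂ = -0.3487 rad, and Δλ = -2.2223 rad.
cos c = sin φ₁ sin φ₂ + cos φ₁ cos φ₂ cos Δλ = (0.2544)(-0.3417) + (0.9671)(0.9398)(-0.6064) = -0.63809,
so c = arccos(-0.63809) = 2.26281 rad.
Distance = R·c = 6371 × 2.2628 ≈ 14416 km.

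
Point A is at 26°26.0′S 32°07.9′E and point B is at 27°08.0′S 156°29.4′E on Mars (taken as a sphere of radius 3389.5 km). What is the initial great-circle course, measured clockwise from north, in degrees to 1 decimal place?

130.7°

Δλ = 124.358° = 2.1705 rad.
y = sin Δλ · cos φ₂ = (0.8255)(0.8899) = 0.7347
x = cos φ₁ sin φ₂ − sin φ₁ cos φ₂ cos Δλ = (0.8955)(-0.4561) − (-0.4452)(0.8899)(-0.5644) = -0.6320
θ = atan2(y, x) = 130.70°, so the bearing is 130.7°.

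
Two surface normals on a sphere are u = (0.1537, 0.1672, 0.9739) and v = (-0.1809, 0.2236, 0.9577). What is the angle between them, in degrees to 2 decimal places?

19.56°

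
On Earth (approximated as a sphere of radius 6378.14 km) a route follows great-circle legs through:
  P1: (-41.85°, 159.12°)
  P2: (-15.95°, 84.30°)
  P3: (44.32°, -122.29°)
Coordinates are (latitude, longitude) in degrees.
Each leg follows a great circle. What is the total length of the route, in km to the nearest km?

Leg P1→P2: central angle 1.1908 rad, distance 7595.3 km.
Leg P2→P3: central angle 2.5101 rad, distance 16009.7 km.
Total: 7595.3 + 16009.7 ≈ 23605 km.

23605 km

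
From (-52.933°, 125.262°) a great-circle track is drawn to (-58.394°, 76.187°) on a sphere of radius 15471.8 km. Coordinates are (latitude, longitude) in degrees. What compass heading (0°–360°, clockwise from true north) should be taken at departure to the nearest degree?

239°

With φ₁ = -0.9239, φ₂ = -1.0192, Δλ = -0.8565 rad, the forward-azimuth formula gives
θ = atan2( sin Δλ cos φ₂ , cos φ₁ sin φ₂ − sin φ₁ cos φ₂ cos Δλ ) = atan2(-0.3960, -0.2394) = -121.16°.
Adding 360° brings this into [0°, 360°): 239°.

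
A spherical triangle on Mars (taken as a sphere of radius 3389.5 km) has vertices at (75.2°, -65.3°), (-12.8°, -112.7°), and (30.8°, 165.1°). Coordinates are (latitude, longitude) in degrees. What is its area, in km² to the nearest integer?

14229392 km²

Side lengths (central angles): a = 1.5706, b = 1.2077, c = 1.6164 rad; semiperimeter s = 2.1973.
By l'Huilier's theorem, tan(E/4) = √[tan(s/2) tan((s−a)/2) tan((s−b)/2) tan((s−c)/2)], giving spherical excess E = 1.2386 rad.
Area = E·R² = 1.2386 × (3389.5)² ≈ 14229392 km².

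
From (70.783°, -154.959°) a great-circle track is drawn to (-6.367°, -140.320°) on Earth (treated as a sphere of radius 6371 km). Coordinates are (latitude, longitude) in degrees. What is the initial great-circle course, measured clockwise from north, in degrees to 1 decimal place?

165.1°

Δλ = 14.639° = 0.2555 rad.
y = sin Δλ · cos φ₂ = (0.2527)(0.9938) = 0.2512
x = cos φ₁ sin φ₂ − sin φ₁ cos φ₂ cos Δλ = (0.3291)(-0.1109) − (0.9443)(0.9938)(0.9675) = -0.9445
θ = atan2(y, x) = 165.11°, so the bearing is 165.1°.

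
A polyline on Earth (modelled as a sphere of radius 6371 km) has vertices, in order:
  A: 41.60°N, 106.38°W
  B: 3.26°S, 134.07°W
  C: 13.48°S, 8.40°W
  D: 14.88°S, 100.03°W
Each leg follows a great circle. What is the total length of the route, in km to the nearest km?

29256 km

Leg A→B: central angle 0.8978 rad, distance 5719.9 km.
Leg B→C: central angle 2.1566 rad, distance 13739.8 km.
Leg C→D: central angle 1.5377 rad, distance 9796.5 km.
Total: 5719.9 + 13739.8 + 9796.5 ≈ 29256 km.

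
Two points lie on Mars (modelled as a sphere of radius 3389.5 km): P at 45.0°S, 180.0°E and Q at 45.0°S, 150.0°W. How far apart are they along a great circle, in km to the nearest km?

Let φ₁ = -0.7854 rad, φ₂ = -0.7854 rad, and Δλ = 0.5236 rad.
cos c = sin φ₁ sin φ₂ + cos φ₁ cos φ₂ cos Δλ = (-0.7071)(-0.7071) + (0.7071)(0.7071)(0.8660) = 0.93301,
so c = arccos(0.93301) = 0.36810 rad.
Distance = R·c = 3389.5 × 0.3681 ≈ 1248 km.

1248 km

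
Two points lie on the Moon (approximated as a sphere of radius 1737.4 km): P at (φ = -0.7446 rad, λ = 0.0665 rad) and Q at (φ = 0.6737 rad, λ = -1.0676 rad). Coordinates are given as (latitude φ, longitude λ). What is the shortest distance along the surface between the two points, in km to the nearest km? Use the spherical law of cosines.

With latitudes φ₁ = -42.662°, φ₂ = 38.600° and longitude difference Δλ = -64.979°:
cos c = sin φ₁ sin φ₂ + cos φ₁ cos φ₂ cos Δλ = (-0.6777)(0.6239) + (0.7354)(0.7815)(0.4229) = -0.17972,
so c = arccos(-0.17972) = 1.75150 rad.
Distance = R·c = 1737.4 × 1.7515 ≈ 3043 km.

3043 km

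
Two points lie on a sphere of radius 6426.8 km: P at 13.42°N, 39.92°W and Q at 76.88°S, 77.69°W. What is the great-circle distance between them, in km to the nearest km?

10426 km

Let φ₁ = 0.2342 rad, φ₂ = -1.3418 rad, and Δλ = -0.6592 rad.
cos c = sin φ₁ sin φ₂ + cos φ₁ cos φ₂ cos Δλ = (0.2321)(-0.9739) + (0.9727)(0.2270)(0.7905) = -0.05150,
so c = arccos(-0.05150) = 1.62232 rad.
Distance = R·c = 6426.8 × 1.6223 ≈ 10426 km.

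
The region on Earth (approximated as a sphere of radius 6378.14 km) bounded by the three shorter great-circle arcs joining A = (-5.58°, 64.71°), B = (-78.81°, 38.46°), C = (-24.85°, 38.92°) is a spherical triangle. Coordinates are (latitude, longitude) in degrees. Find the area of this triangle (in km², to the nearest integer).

10437158 km²

Side lengths (central angles): a = 0.9418, b = 0.5471, c = 1.2988 rad; semiperimeter s = 1.3939.
By l'Huilier's theorem, tan(E/4) = √[tan(s/2) tan((s−a)/2) tan((s−b)/2) tan((s−c)/2)], giving spherical excess E = 0.2566 rad.
Area = E·R² = 0.2566 × (6378.14)² ≈ 10437158 km².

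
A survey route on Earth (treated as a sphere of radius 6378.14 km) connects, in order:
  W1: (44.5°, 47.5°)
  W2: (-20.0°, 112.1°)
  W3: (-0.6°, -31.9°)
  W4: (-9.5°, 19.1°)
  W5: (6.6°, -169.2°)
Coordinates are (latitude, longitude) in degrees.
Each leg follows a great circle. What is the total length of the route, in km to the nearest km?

50007 km

Leg W1→W2: central angle 1.5230 rad, distance 9714.0 km.
Leg W2→W3: central angle 2.4289 rad, distance 15491.9 km.
Leg W3→W4: central angle 0.8990 rad, distance 5734.0 km.
Leg W4→W5: central angle 2.9895 rad, distance 19067.5 km.
Total: 9714.0 + 15491.9 + 5734.0 + 19067.5 ≈ 50007 km.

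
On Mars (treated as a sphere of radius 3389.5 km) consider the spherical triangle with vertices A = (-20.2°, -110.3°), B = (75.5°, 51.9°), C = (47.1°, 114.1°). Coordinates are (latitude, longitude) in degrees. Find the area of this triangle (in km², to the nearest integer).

Side lengths (central angles): a = 0.6621, b = 2.3594, c = 2.1628 rad; semiperimeter s = 2.5922.
By l'Huilier's theorem, tan(E/4) = √[tan(s/2) tan((s−a)/2) tan((s−b)/2) tan((s−c)/2)], giving spherical excess E = 1.3870 rad.
Area = E·R² = 1.3870 × (3389.5)² ≈ 15934735 km².

15934735 km²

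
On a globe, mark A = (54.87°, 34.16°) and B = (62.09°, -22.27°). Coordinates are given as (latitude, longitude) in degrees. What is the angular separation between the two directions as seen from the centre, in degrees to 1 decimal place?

29.3°

With latitudes φ₁ = 54.870°, φ₂ = 62.090° and longitude difference Δλ = -56.430°:
cos c = sin φ₁ sin φ₂ + cos φ₁ cos φ₂ cos Δλ = (0.8178)(0.8837) + (0.5754)(0.4681)(0.5530) = 0.87166,
so c = arccos(0.87166) = 0.51222 rad.
So the angular separation is 29.3°.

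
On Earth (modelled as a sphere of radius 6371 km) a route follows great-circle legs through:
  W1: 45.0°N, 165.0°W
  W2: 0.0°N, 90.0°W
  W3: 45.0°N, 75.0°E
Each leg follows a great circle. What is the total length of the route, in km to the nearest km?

23633 km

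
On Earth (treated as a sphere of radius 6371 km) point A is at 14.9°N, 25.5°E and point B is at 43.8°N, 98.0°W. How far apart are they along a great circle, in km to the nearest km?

Let φ₁ = 0.2601 rad, φ₂ = 0.7645 rad, and Δλ = -2.1555 rad.
cos c = sin φ₁ sin φ₂ + cos φ₁ cos φ₂ cos Δλ = (0.2571)(0.6921) + (0.9664)(0.7218)(-0.5519) = -0.20700,
so c = arccos(-0.20700) = 1.77930 rad.
Distance = R·c = 6371 × 1.7793 ≈ 11336 km.

11336 km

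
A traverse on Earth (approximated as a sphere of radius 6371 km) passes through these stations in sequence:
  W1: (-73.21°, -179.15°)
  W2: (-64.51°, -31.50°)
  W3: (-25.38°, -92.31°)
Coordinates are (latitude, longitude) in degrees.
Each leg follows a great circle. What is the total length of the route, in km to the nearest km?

Leg W1→W2: central angle 0.7088 rad, distance 4515.6 km.
Leg W2→W3: central angle 0.9563 rad, distance 6092.7 km.
Total: 4515.6 + 6092.7 ≈ 10608 km.

10608 km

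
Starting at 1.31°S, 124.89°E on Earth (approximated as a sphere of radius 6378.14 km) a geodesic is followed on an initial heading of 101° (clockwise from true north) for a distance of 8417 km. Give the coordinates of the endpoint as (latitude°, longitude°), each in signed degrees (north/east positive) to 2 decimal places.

Angular distance δ = d/R = 8417/6378.14 = 1.31966 rad; initial bearing θ = 1.7628 rad.
sin φ₂ = sin φ₁ cos δ + cos φ₁ sin δ cos θ = (-0.0229)(0.2485) + (0.9997)(0.9686)(-0.1908) = -0.1905, so φ₂ = -10.98°.
Δλ = atan2(sin θ sin δ cos φ₁, cos δ − sin φ₁ sin φ₂) = atan2(0.9506, 0.2441) = 75.596°.
λ₂ = 124.890° + 75.596° = 200.49° → -159.51° after wrapping to (−180°, 180°].

-10.98°, -159.51°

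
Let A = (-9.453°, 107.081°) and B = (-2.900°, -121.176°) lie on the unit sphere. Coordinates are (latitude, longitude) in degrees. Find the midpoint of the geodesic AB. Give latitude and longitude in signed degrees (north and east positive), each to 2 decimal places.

Central angle δ = 2.2752 rad. Interpolating on the sphere with fraction f = 0.5:
P = [sin((1−f)δ)·A + sin(fδ)·B] / sin δ = 1.1912·A + 1.1912·B in Cartesian coordinates,
giving P = (-0.9609, 0.1053, -0.2559), i.e. latitude -14.83°, longitude 173.74°.

-14.83°, 173.74°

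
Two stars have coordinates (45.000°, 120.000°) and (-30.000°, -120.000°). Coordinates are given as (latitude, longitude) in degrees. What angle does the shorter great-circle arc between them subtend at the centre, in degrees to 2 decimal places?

131.28°

Let φ₁ = 0.7854 rad, φ₂ = -0.5236 rad, and Δλ = 2.0944 rad.
cos c = sin φ₁ sin φ₂ + cos φ₁ cos φ₂ cos Δλ = (0.7071)(-0.5000) + (0.7071)(0.8660)(-0.5000) = -0.65974,
so c = arccos(-0.65974) = 2.29127 rad.
So the angular separation is 131.28°.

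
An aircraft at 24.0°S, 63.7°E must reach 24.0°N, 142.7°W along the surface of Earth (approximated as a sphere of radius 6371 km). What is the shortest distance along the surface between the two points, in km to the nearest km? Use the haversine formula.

17337 km

In radians: φ₁ = -0.4189, φ₂ = 0.4189, Δλ = 153.600° = 2.6808 rad.
Haversine: a = sin²(Δφ/2) + cos φ₁ cos φ₂ sin²(Δλ/2) = 0.1654 + (0.9135)(0.9135)(0.9479) = 0.95648.
Central angle c = 2·arcsin(√a) = 2.72129 rad.
Distance = R·c = 6371 × 2.7213 ≈ 17337 km.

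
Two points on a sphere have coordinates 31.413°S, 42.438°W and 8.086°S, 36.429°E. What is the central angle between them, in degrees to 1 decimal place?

76.3°

With latitudes φ₁ = -31.413°, φ₂ = -8.086° and longitude difference Δλ = 78.867°:
cos c = sin φ₁ sin φ₂ + cos φ₁ cos φ₂ cos Δλ = (-0.5212)(-0.1407) + (0.8534)(0.9901)(0.1931) = 0.23646,
so c = arccos(0.23646) = 1.33207 rad.
So the angular separation is 76.3°.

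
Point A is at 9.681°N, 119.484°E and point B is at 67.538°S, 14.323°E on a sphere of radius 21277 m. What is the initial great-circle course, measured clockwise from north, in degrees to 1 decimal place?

202.4°

Δλ = -105.161° = -1.8354 rad.
y = sin Δλ · cos φ₂ = (-0.9652)(0.3821) = -0.3688
x = cos φ₁ sin φ₂ − sin φ₁ cos φ₂ cos Δλ = (0.9858)(-0.9241) − (0.1682)(0.3821)(-0.2615) = -0.8942
θ = atan2(y, x) = -157.59°; adding 360° gives 202.4°.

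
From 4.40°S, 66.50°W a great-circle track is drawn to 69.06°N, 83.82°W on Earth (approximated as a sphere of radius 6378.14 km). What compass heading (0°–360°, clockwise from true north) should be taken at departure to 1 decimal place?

With φ₁ = -0.0768, φ₂ = 1.2053, Δλ = -0.3023 rad, the forward-azimuth formula gives
θ = atan2( sin Δλ cos φ₂ , cos φ₁ sin φ₂ − sin φ₁ cos φ₂ cos Δλ ) = atan2(-0.1064, 0.9574) = -6.34°.
Adding 360° brings this into [0°, 360°): 353.7°.

353.7°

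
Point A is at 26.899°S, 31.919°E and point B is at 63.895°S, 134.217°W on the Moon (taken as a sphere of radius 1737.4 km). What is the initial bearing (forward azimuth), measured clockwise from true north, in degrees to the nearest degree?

186°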